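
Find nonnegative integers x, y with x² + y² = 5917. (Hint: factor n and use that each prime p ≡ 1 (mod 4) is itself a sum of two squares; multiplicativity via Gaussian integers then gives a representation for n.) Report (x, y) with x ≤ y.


Step 1: Factor n = 5917 = 61 · 97.
Step 2: Check the mod-4 condition on each prime factor: 61 ≡ 1 (mod 4), exponent 1; 97 ≡ 1 (mod 4), exponent 1.
All primes ≡ 3 (mod 4) appear to even exponent (or don't appear), so by the two-squares theorem n IS expressible as a sum of two squares.
Step 3: Build a representation. Here n = 61 · 97 is a product of primes ≡ 1 (mod 4). Each prime p ≡ 1 (mod 4) is itself a sum of two squares; find a² by testing p − a² for a perfect square:
  61: 61 − 1² = 60, 61 − 2² = 57, 61 − 3² = 52, 61 − 4² = 45, 61 − 5² = 36 = 6² ⇒ 61 = 5² + 6².
  97: 97 − 1² = 96, 97 − 2² = 93, 97 − 3² = 88, 97 − 4² = 81 = 9² ⇒ 97 = 4² + 9².
  Combine using the Brahmagupta–Fibonacci identity (a² + b²)(c² + d²) = (ac − bd)² + (ad + bc)² = (ac + bd)² + (ad − bc)²:
  61 · 97 = 5917: from (5² + 6²)(4² + 9²), take (5·4 − 6·9, 5·9 + 6·4) = (20 − 54, 45 + 24) = (-34, 69); dropping signs (only squares matter) gives (34, 69); check 34² + 69² = 1156 + 4761 = 5917 ✓.
Step 4: Order so x ≤ y and verify: 34² + 69² = 1156 + 4761 = 5917 = n. ✓

n = 5917 = 34² + 69² (one valid representation with x ≤ y).


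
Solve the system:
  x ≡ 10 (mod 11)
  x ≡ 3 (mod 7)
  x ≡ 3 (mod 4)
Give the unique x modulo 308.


Moduli 11, 7, 4 are pairwise coprime; by CRT there is a unique solution modulo M = 11 · 7 · 4 = 308.
Solve pairwise, accumulating the modulus:
  Start with x ≡ 10 (mod 11).
  Combine with x ≡ 3 (mod 7): since gcd(11, 7) = 1, we get a unique residue mod 77.
    Write x = 10 + 11·t and substitute into x ≡ 3 (mod 7): 11·t ≡ 3 − 10 = -7 (mod 7).
    Reduce coefficients mod 7: 4·t ≡ 0 (mod 7).
    The inverse of 4 mod 7 is 2 (since 4·2 = 8 = 1·7 + 1), so t ≡ 2·0 = 0 ≡ 0 (mod 7).
    Then x = 10 + 11·0 = 10, valid modulo lcm(11, 7) = 77: x ≡ 10 (mod 77).
  Combine with x ≡ 3 (mod 4): since gcd(77, 4) = 1, we get a unique residue mod 308.
    Write x = 10 + 77·t and substitute into x ≡ 3 (mod 4): 77·t ≡ 3 − 10 = -7 (mod 4).
    Reduce coefficients mod 4: 1·t ≡ 1 (mod 4).
    So t ≡ 1 (mod 4).
    Then x = 10 + 77·1 = 87, valid modulo lcm(77, 4) = 308: x ≡ 87 (mod 308).
Verify: 87 mod 11 = 10 ✓, 87 mod 7 = 3 ✓, 87 mod 4 = 3 ✓.

x ≡ 87 (mod 308).


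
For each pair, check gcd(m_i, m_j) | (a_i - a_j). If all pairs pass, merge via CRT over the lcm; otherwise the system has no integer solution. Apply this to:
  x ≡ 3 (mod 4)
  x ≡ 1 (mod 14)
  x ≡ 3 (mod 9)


Moduli 4, 14, 9 are not pairwise coprime, so CRT works modulo lcm(m_i) when all pairwise compatibility conditions hold.
Pairwise compatibility: gcd(m_i, m_j) must divide a_i - a_j for every pair.
Merge one congruence at a time:
  Start: x ≡ 3 (mod 4).
  Combine with x ≡ 1 (mod 14): gcd(4, 14) = 2; 1 - 3 = -2, which IS divisible by 2, so compatible.
    Write x = 3 + 4·t and substitute into x ≡ 1 (mod 14): 4·t ≡ 1 − 3 = -2 (mod 14).
    Divide the congruence (and modulus) by g = 2: 2·t ≡ -1 (mod 7).
    Reduce coefficients mod 7: 2·t ≡ 6 (mod 7).
    The inverse of 2 mod 7 is 4 (since 2·4 = 8 = 1·7 + 1), so t ≡ 4·6 = 24 ≡ 3 (mod 7).
    Then x = 3 + 4·3 = 15, valid modulo lcm(4, 14) = 28: x ≡ 15 (mod 28).
  Combine with x ≡ 3 (mod 9): gcd(28, 9) = 1; 3 - 15 = -12, which IS divisible by 1, so compatible.
    Write x = 15 + 28·t and substitute into x ≡ 3 (mod 9): 28·t ≡ 3 − 15 = -12 (mod 9).
    Reduce coefficients mod 9: 1·t ≡ 6 (mod 9).
    So t ≡ 6 (mod 9).
    Then x = 15 + 28·6 = 183, valid modulo lcm(28, 9) = 252: x ≡ 183 (mod 252).
Verify: 183 mod 4 = 3, 183 mod 14 = 1, 183 mod 9 = 3.

x ≡ 183 (mod 252).


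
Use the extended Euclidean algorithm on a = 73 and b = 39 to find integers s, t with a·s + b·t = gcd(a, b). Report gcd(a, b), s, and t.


Euclidean algorithm on (73, 39) — divide until remainder is 0:
  73 = 1 · 39 + 34
  39 = 1 · 34 + 5
  34 = 6 · 5 + 4
  5 = 1 · 4 + 1
  4 = 4 · 1 + 0
gcd(73, 39) = 1.
Track Bezout coefficients alongside the remainders: start with r₀ = 73 = a·1 + b·0 (s = 1, t = 0) and r₁ = 39 = a·0 + b·1 (s = 0, t = 1); each new remainder r_{k+1} = r_{k-1} − q_k·r_k inherits s_{k+1} = s_{k-1} − q_k·s_k, t_{k+1} = t_{k-1} − q_k·t_k, so r_k = a·s_k + b·t_k at every step:
  q = 1: r = 34, s = 1 − 1·0 = 1, t = 0 − 1·1 = -1  (check: 73·1 + 39·(-1) = 34)
  q = 1: r = 5, s = 0 − 1·1 = -1, t = 1 − 1·(-1) = 2  (check: 73·(-1) + 39·2 = 5)
  q = 6: r = 4, s = 1 − 6·(-1) = 7, t = -1 − 6·2 = -13  (check: 73·7 + 39·(-13) = 4)
  q = 1: r = 1, s = -1 − 1·7 = -8, t = 2 − 1·(-13) = 15  (check: 73·(-8) + 39·15 = 1)
The row with r = 1 (the gcd) gives the Bezout coefficients s = -8, t = 15.
Result: 73 · (-8) + 39 · (15) = 1.

gcd(73, 39) = 1; s = -8, t = 15 (check: 73·(-8) + 39·15 = 1).


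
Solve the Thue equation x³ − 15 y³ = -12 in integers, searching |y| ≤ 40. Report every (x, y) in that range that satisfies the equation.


The equation is x³ - 15y³ = -12. For fixed y, x³ = 15·y³ − 12, so a solution requires the RHS to be a perfect cube.
Strategy: iterate y from -40 to 40, compute RHS = 15·y³ − 12, and check whether it is a (positive or negative) perfect cube.
Check small values of y:
  y = 0: RHS = -12 is not a perfect cube.
  y = 1: RHS = 3 is not a perfect cube.
  y = -1: RHS = -27 = (-3)³ ⇒ x = -3 works.
  y = 2: RHS = 108 is not a perfect cube.
  y = -2: RHS = -132 is not a perfect cube.
  y = 3: RHS = 393 is not a perfect cube.
  y = -3: RHS = -417 is not a perfect cube.
Continuing the search up to |y| = 40 finds no further solutions beyond those listed.
Collected solutions: (-3, -1).

Solutions (with |y| ≤ 40): (-3, -1).


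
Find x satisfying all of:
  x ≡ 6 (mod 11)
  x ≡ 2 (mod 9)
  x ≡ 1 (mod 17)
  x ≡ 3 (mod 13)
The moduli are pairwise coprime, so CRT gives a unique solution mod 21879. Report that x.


Product of moduli M = 11 · 9 · 17 · 13 = 21879.
Merge one congruence at a time:
  Start: x ≡ 6 (mod 11).
  Combine with x ≡ 2 (mod 9); new modulus lcm = 99.
    Write x = 6 + 11·t and substitute into x ≡ 2 (mod 9): 11·t ≡ 2 − 6 = -4 (mod 9).
    Reduce coefficients mod 9: 2·t ≡ 5 (mod 9).
    The inverse of 2 mod 9 is 5 (since 2·5 = 10 = 1·9 + 1), so t ≡ 5·5 = 25 ≡ 7 (mod 9).
    Then x = 6 + 11·7 = 83, valid modulo lcm(11, 9) = 99: x ≡ 83 (mod 99).
  Combine with x ≡ 1 (mod 17); new modulus lcm = 1683.
    Write x = 83 + 99·t and substitute into x ≡ 1 (mod 17): 99·t ≡ 1 − 83 = -82 (mod 17).
    Reduce coefficients mod 17: 14·t ≡ 3 (mod 17).
    The inverse of 14 mod 17 is 11 (since 14·11 = 154 = 9·17 + 1), so t ≡ 11·3 = 33 ≡ 16 (mod 17).
    Then x = 83 + 99·16 = 1667, valid modulo lcm(99, 17) = 1683: x ≡ 1667 (mod 1683).
  Combine with x ≡ 3 (mod 13); new modulus lcm = 21879.
    Write x = 1667 + 1683·t and substitute into x ≡ 3 (mod 13): 1683·t ≡ 3 − 1667 = -1664 (mod 13).
    Reduce coefficients mod 13: 6·t ≡ 0 (mod 13).
    The inverse of 6 mod 13 is 11 (since 6·11 = 66 = 5·13 + 1), so t ≡ 11·0 = 0 ≡ 0 (mod 13).
    Then x = 1667 + 1683·0 = 1667, valid modulo lcm(1683, 13) = 21879: x ≡ 1667 (mod 21879).
Verify against each original: 1667 mod 11 = 6, 1667 mod 9 = 2, 1667 mod 17 = 1, 1667 mod 13 = 3.

x ≡ 1667 (mod 21879).


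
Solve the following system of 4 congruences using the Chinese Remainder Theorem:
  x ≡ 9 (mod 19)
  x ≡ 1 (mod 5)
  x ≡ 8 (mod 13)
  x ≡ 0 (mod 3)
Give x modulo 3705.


Product of moduli M = 19 · 5 · 13 · 3 = 3705.
Merge one congruence at a time:
  Start: x ≡ 9 (mod 19).
  Combine with x ≡ 1 (mod 5); new modulus lcm = 95.
    Write x = 9 + 19·t and substitute into x ≡ 1 (mod 5): 19·t ≡ 1 − 9 = -8 (mod 5).
    Reduce coefficients mod 5: 4·t ≡ 2 (mod 5).
    The inverse of 4 mod 5 is 4 (since 4·4 = 16 = 3·5 + 1), so t ≡ 4·2 = 8 ≡ 3 (mod 5).
    Then x = 9 + 19·3 = 66, valid modulo lcm(19, 5) = 95: x ≡ 66 (mod 95).
  Combine with x ≡ 8 (mod 13); new modulus lcm = 1235.
    Write x = 66 + 95·t and substitute into x ≡ 8 (mod 13): 95·t ≡ 8 − 66 = -58 (mod 13).
    Reduce coefficients mod 13: 4·t ≡ 7 (mod 13).
    The inverse of 4 mod 13 is 10 (since 4·10 = 40 = 3·13 + 1), so t ≡ 10·7 = 70 ≡ 5 (mod 13).
    Then x = 66 + 95·5 = 541, valid modulo lcm(95, 13) = 1235: x ≡ 541 (mod 1235).
  Combine with x ≡ 0 (mod 3); new modulus lcm = 3705.
    Write x = 541 + 1235·t and substitute into x ≡ 0 (mod 3): 1235·t ≡ 0 − 541 = -541 (mod 3).
    Reduce coefficients mod 3: 2·t ≡ 2 (mod 3).
    The inverse of 2 mod 3 is 2 (since 2·2 = 4 = 1·3 + 1), so t ≡ 2·2 = 4 ≡ 1 (mod 3).
    Then x = 541 + 1235·1 = 1776, valid modulo lcm(1235, 3) = 3705: x ≡ 1776 (mod 3705).
Verify against each original: 1776 mod 19 = 9, 1776 mod 5 = 1, 1776 mod 13 = 8, 1776 mod 3 = 0.

x ≡ 1776 (mod 3705).


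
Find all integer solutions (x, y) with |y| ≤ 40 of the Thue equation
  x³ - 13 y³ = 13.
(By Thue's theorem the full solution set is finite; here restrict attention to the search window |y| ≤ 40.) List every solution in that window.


The equation is x³ - 13y³ = 13. For fixed y, x³ = 13·y³ + 13, so a solution requires the RHS to be a perfect cube.
Strategy: iterate y from -40 to 40, compute RHS = 13·y³ + 13, and check whether it is a (positive or negative) perfect cube.
Check small values of y:
  y = 0: RHS = 13 is not a perfect cube.
  y = 1: RHS = 26 is not a perfect cube.
  y = -1: RHS = 0 = (0)³ ⇒ x = 0 works.
  y = 2: RHS = 117 is not a perfect cube.
  y = -2: RHS = -91 is not a perfect cube.
  y = 3: RHS = 364 is not a perfect cube.
  y = -3: RHS = -338 is not a perfect cube.
Continuing the search up to |y| = 40 finds no further solutions beyond those listed.
Collected solutions: (0, -1).

Solutions (with |y| ≤ 40): (0, -1).


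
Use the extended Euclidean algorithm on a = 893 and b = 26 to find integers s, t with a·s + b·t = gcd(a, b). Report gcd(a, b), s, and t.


Euclidean algorithm on (893, 26) — divide until remainder is 0:
  893 = 34 · 26 + 9
  26 = 2 · 9 + 8
  9 = 1 · 8 + 1
  8 = 8 · 1 + 0
gcd(893, 26) = 1.
Track Bezout coefficients alongside the remainders: start with r₀ = 893 = a·1 + b·0 (s = 1, t = 0) and r₁ = 26 = a·0 + b·1 (s = 0, t = 1); each new remainder r_{k+1} = r_{k-1} − q_k·r_k inherits s_{k+1} = s_{k-1} − q_k·s_k, t_{k+1} = t_{k-1} − q_k·t_k, so r_k = a·s_k + b·t_k at every step:
  q = 34: r = 9, s = 1 − 34·0 = 1, t = 0 − 34·1 = -34  (check: 893·1 + 26·(-34) = 9)
  q = 2: r = 8, s = 0 − 2·1 = -2, t = 1 − 2·(-34) = 69  (check: 893·(-2) + 26·69 = 8)
  q = 1: r = 1, s = 1 − 1·(-2) = 3, t = -34 − 1·69 = -103  (check: 893·3 + 26·(-103) = 1)
The row with r = 1 (the gcd) gives the Bezout coefficients s = 3, t = -103.
Result: 893 · (3) + 26 · (-103) = 1.

gcd(893, 26) = 1; s = 3, t = -103 (check: 893·3 + 26·(-103) = 1).


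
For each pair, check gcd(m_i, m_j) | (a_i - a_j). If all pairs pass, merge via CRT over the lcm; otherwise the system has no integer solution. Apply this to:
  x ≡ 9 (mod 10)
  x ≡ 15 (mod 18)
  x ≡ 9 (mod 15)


Moduli 10, 18, 15 are not pairwise coprime, so CRT works modulo lcm(m_i) when all pairwise compatibility conditions hold.
Pairwise compatibility: gcd(m_i, m_j) must divide a_i - a_j for every pair.
Merge one congruence at a time:
  Start: x ≡ 9 (mod 10).
  Combine with x ≡ 15 (mod 18): gcd(10, 18) = 2; 15 - 9 = 6, which IS divisible by 2, so compatible.
    Write x = 9 + 10·t and substitute into x ≡ 15 (mod 18): 10·t ≡ 15 − 9 = 6 (mod 18).
    Divide the congruence (and modulus) by g = 2: 5·t ≡ 3 (mod 9).
    The inverse of 5 mod 9 is 2 (since 5·2 = 10 = 1·9 + 1), so t ≡ 2·3 = 6 ≡ 6 (mod 9).
    Then x = 9 + 10·6 = 69, valid modulo lcm(10, 18) = 90: x ≡ 69 (mod 90).
  Combine with x ≡ 9 (mod 15): gcd(90, 15) = 15; 9 - 69 = -60, which IS divisible by 15, so compatible.
    Write x = 69 + 90·t and substitute into x ≡ 9 (mod 15): 90·t ≡ 9 − 69 = -60 (mod 15).
    Divide the congruence (and modulus) by g = 15: 6·t ≡ -4 (mod 1).
    Modulo 1 every t works; take t = 0.
    Then x = 69 + 90·0 = 69, valid modulo lcm(90, 15) = 90: x ≡ 69 (mod 90).
Verify: 69 mod 10 = 9, 69 mod 18 = 15, 69 mod 15 = 9.

x ≡ 69 (mod 90).


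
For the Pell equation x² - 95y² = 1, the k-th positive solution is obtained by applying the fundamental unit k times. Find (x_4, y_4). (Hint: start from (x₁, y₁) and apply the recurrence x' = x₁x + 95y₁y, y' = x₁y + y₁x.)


Step 1: Find the fundamental solution (x₁, y₁) of x² - 95y² = 1.
  Expand √95 as a continued fraction. a₀ = ⌊√95⌋ = 9; iterate m_{k+1} = d_k·a_k − m_k, d_{k+1} = (95 − m_{k+1}²)/d_k, a_{k+1} = ⌊(a₀ + m_{k+1})/d_{k+1}⌋ (starting m₀ = 0, d₀ = 1), with convergents p_k = a_k·p_{k-1} + p_{k-2}, q_k = a_k·q_{k-1} + q_{k-2} (p₋₁ = 1, q₋₁ = 0):
  k = 0: a₀ = 9; p₀/q₀ = 9/1; p₀² − 95·q₀² = 81 − 95 = -14.
  k = 1: m = 9, d = 14, a = ⌊(9 + 9)/14⌋ = 1; p/q = (1·9 + 1)/(1·1 + 0) = 10/1; p² − 95·q² = 100 − 95 = 5.
  k = 2: m = 5, d = 5, a = ⌊(9 + 5)/5⌋ = 2; p/q = (2·10 + 9)/(2·1 + 1) = 29/3; p² − 95·q² = 841 − 855 = -14.
  k = 3: m = 5, d = 14, a = ⌊(9 + 5)/14⌋ = 1; p/q = (1·29 + 10)/(1·3 + 1) = 39/4; p² − 95·q² = 1521 − 1520 = 1.
  The first convergent with p² − 95·q² = 1 gives the fundamental solution (x₁, y₁) = (39, 4).
Step 2: Apply the recurrence (x_{n+1}, y_{n+1}) = (x₁x_n + 95y₁y_n, x₁y_n + y₁x_n) repeatedly.
  From (x_1, y_1) = (39, 4): x_2 = 39·39 + 95·4·4 = 3041; y_2 = 39·4 + 4·39 = 312.
  From (x_2, y_2) = (3041, 312): x_3 = 39·3041 + 95·4·312 = 237159; y_3 = 39·312 + 4·3041 = 24332.
  From (x_3, y_3) = (237159, 24332): x_4 = 39·237159 + 95·4·24332 = 18495361; y_4 = 39·24332 + 4·237159 = 1897584.
Step 3: Verify x_4² - 95·y_4² = 342078378520321 - 342078378520320 = 1 (should be 1). ✓

(x_1, y_1) = (39, 4); (x_4, y_4) = (18495361, 1897584).


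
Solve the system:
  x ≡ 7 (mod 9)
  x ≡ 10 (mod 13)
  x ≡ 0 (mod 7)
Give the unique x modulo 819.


Moduli 9, 13, 7 are pairwise coprime; by CRT there is a unique solution modulo M = 9 · 13 · 7 = 819.
Solve pairwise, accumulating the modulus:
  Start with x ≡ 7 (mod 9).
  Combine with x ≡ 10 (mod 13): since gcd(9, 13) = 1, we get a unique residue mod 117.
    Write x = 7 + 9·t and substitute into x ≡ 10 (mod 13): 9·t ≡ 10 − 7 = 3 (mod 13).
    The inverse of 9 mod 13 is 3 (since 9·3 = 27 = 2·13 + 1), so t ≡ 3·3 = 9 ≡ 9 (mod 13).
    Then x = 7 + 9·9 = 88, valid modulo lcm(9, 13) = 117: x ≡ 88 (mod 117).
  Combine with x ≡ 0 (mod 7): since gcd(117, 7) = 1, we get a unique residue mod 819.
    Write x = 88 + 117·t and substitute into x ≡ 0 (mod 7): 117·t ≡ 0 − 88 = -88 (mod 7).
    Reduce coefficients mod 7: 5·t ≡ 3 (mod 7).
    The inverse of 5 mod 7 is 3 (since 5·3 = 15 = 2·7 + 1), so t ≡ 3·3 = 9 ≡ 2 (mod 7).
    Then x = 88 + 117·2 = 322, valid modulo lcm(117, 7) = 819: x ≡ 322 (mod 819).
Verify: 322 mod 9 = 7 ✓, 322 mod 13 = 10 ✓, 322 mod 7 = 0 ✓.

x ≡ 322 (mod 819).


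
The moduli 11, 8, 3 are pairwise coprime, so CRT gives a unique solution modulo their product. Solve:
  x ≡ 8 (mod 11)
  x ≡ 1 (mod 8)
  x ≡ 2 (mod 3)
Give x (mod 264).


Moduli 11, 8, 3 are pairwise coprime; by CRT there is a unique solution modulo M = 11 · 8 · 3 = 264.
Solve pairwise, accumulating the modulus:
  Start with x ≡ 8 (mod 11).
  Combine with x ≡ 1 (mod 8): since gcd(11, 8) = 1, we get a unique residue mod 88.
    Write x = 8 + 11·t and substitute into x ≡ 1 (mod 8): 11·t ≡ 1 − 8 = -7 (mod 8).
    Reduce coefficients mod 8: 3·t ≡ 1 (mod 8).
    The inverse of 3 mod 8 is 3 (since 3·3 = 9 = 1·8 + 1), so t ≡ 3·1 = 3 ≡ 3 (mod 8).
    Then x = 8 + 11·3 = 41, valid modulo lcm(11, 8) = 88: x ≡ 41 (mod 88).
  Combine with x ≡ 2 (mod 3): since gcd(88, 3) = 1, we get a unique residue mod 264.
    Write x = 41 + 88·t and substitute into x ≡ 2 (mod 3): 88·t ≡ 2 − 41 = -39 (mod 3).
    Reduce coefficients mod 3: 1·t ≡ 0 (mod 3).
    So t ≡ 0 (mod 3).
    Then x = 41 + 88·0 = 41, valid modulo lcm(88, 3) = 264: x ≡ 41 (mod 264).
Verify: 41 mod 11 = 8 ✓, 41 mod 8 = 1 ✓, 41 mod 3 = 2 ✓.

x ≡ 41 (mod 264).


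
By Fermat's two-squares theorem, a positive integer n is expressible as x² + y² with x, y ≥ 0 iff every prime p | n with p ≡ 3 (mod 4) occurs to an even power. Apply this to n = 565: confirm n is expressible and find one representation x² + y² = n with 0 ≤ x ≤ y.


Step 1: Factor n = 565 = 5 · 113.
Step 2: Check the mod-4 condition on each prime factor: 5 ≡ 1 (mod 4), exponent 1; 113 ≡ 1 (mod 4), exponent 1.
All primes ≡ 3 (mod 4) appear to even exponent (or don't appear), so by the two-squares theorem n IS expressible as a sum of two squares.
Step 3: Build a representation. Here n = 5 · 113 is a product of primes ≡ 1 (mod 4). Each prime p ≡ 1 (mod 4) is itself a sum of two squares; find a² by testing p − a² for a perfect square:
  5: 5 − 1² = 4 = 2² ⇒ 5 = 1² + 2².
  113: 113 − 1² = 112, 113 − 2² = 109, 113 − 3² = 104, 113 − 4² = 97, 113 − 5² = 88, 113 − 6² = 77, 113 − 7² = 64 = 8² ⇒ 113 = 7² + 8².
  Combine using the Brahmagupta–Fibonacci identity (a² + b²)(c² + d²) = (ac − bd)² + (ad + bc)² = (ac + bd)² + (ad − bc)²:
  5 · 113 = 565: from (1² + 2²)(7² + 8²), take (1·7 − 2·8, 1·8 + 2·7) = (7 − 16, 8 + 14) = (-9, 22); dropping signs (only squares matter) gives (9, 22); check 9² + 22² = 81 + 484 = 565 ✓.
Step 4: Order so x ≤ y and verify: 9² + 22² = 81 + 484 = 565 = n. ✓

n = 565 = 9² + 22² (one valid representation with x ≤ y).


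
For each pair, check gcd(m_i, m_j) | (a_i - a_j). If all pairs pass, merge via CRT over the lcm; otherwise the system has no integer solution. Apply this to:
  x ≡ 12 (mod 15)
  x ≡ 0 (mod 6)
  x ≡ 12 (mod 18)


Moduli 15, 6, 18 are not pairwise coprime, so CRT works modulo lcm(m_i) when all pairwise compatibility conditions hold.
Pairwise compatibility: gcd(m_i, m_j) must divide a_i - a_j for every pair.
Merge one congruence at a time:
  Start: x ≡ 12 (mod 15).
  Combine with x ≡ 0 (mod 6): gcd(15, 6) = 3; 0 - 12 = -12, which IS divisible by 3, so compatible.
    Write x = 12 + 15·t and substitute into x ≡ 0 (mod 6): 15·t ≡ 0 − 12 = -12 (mod 6).
    Divide the congruence (and modulus) by g = 3: 5·t ≡ -4 (mod 2).
    Reduce coefficients mod 2: 1·t ≡ 0 (mod 2).
    So t ≡ 0 (mod 2).
    Then x = 12 + 15·0 = 12, valid modulo lcm(15, 6) = 30: x ≡ 12 (mod 30).
  Combine with x ≡ 12 (mod 18): gcd(30, 18) = 6; 12 - 12 = 0, which IS divisible by 6, so compatible.
    Write x = 12 + 30·t and substitute into x ≡ 12 (mod 18): 30·t ≡ 12 − 12 = 0 (mod 18).
    Divide the congruence (and modulus) by g = 6: 5·t ≡ 0 (mod 3).
    Reduce coefficients mod 3: 2·t ≡ 0 (mod 3).
    The inverse of 2 mod 3 is 2 (since 2·2 = 4 = 1·3 + 1), so t ≡ 2·0 = 0 ≡ 0 (mod 3).
    Then x = 12 + 30·0 = 12, valid modulo lcm(30, 18) = 90: x ≡ 12 (mod 90).
Verify: 12 mod 15 = 12, 12 mod 6 = 0, 12 mod 18 = 12.

x ≡ 12 (mod 90).


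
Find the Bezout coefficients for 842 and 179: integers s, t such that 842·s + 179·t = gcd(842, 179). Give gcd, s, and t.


Euclidean algorithm on (842, 179) — divide until remainder is 0:
  842 = 4 · 179 + 126
  179 = 1 · 126 + 53
  126 = 2 · 53 + 20
  53 = 2 · 20 + 13
  20 = 1 · 13 + 7
  13 = 1 · 7 + 6
  7 = 1 · 6 + 1
  6 = 6 · 1 + 0
gcd(842, 179) = 1.
Track Bezout coefficients alongside the remainders: start with r₀ = 842 = a·1 + b·0 (s = 1, t = 0) and r₁ = 179 = a·0 + b·1 (s = 0, t = 1); each new remainder r_{k+1} = r_{k-1} − q_k·r_k inherits s_{k+1} = s_{k-1} − q_k·s_k, t_{k+1} = t_{k-1} − q_k·t_k, so r_k = a·s_k + b·t_k at every step:
  q = 4: r = 126, s = 1 − 4·0 = 1, t = 0 − 4·1 = -4  (check: 842·1 + 179·(-4) = 126)
  q = 1: r = 53, s = 0 − 1·1 = -1, t = 1 − 1·(-4) = 5  (check: 842·(-1) + 179·5 = 53)
  q = 2: r = 20, s = 1 − 2·(-1) = 3, t = -4 − 2·5 = -14  (check: 842·3 + 179·(-14) = 20)
  q = 2: r = 13, s = -1 − 2·3 = -7, t = 5 − 2·(-14) = 33  (check: 842·(-7) + 179·33 = 13)
  q = 1: r = 7, s = 3 − 1·(-7) = 10, t = -14 − 1·33 = -47  (check: 842·10 + 179·(-47) = 7)
  q = 1: r = 6, s = -7 − 1·10 = -17, t = 33 − 1·(-47) = 80  (check: 842·(-17) + 179·80 = 6)
  q = 1: r = 1, s = 10 − 1·(-17) = 27, t = -47 − 1·80 = -127  (check: 842·27 + 179·(-127) = 1)
The row with r = 1 (the gcd) gives the Bezout coefficients s = 27, t = -127.
Result: 842 · (27) + 179 · (-127) = 1.

gcd(842, 179) = 1; s = 27, t = -127 (check: 842·27 + 179·(-127) = 1).


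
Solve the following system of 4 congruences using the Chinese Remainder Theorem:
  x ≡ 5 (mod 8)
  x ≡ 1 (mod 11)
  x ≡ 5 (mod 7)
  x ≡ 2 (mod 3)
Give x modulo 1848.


Product of moduli M = 8 · 11 · 7 · 3 = 1848.
Merge one congruence at a time:
  Start: x ≡ 5 (mod 8).
  Combine with x ≡ 1 (mod 11); new modulus lcm = 88.
    Write x = 5 + 8·t and substitute into x ≡ 1 (mod 11): 8·t ≡ 1 − 5 = -4 (mod 11).
    Reduce coefficients mod 11: 8·t ≡ 7 (mod 11).
    The inverse of 8 mod 11 is 7 (since 8·7 = 56 = 5·11 + 1), so t ≡ 7·7 = 49 ≡ 5 (mod 11).
    Then x = 5 + 8·5 = 45, valid modulo lcm(8, 11) = 88: x ≡ 45 (mod 88).
  Combine with x ≡ 5 (mod 7); new modulus lcm = 616.
    Write x = 45 + 88·t and substitute into x ≡ 5 (mod 7): 88·t ≡ 5 − 45 = -40 (mod 7).
    Reduce coefficients mod 7: 4·t ≡ 2 (mod 7).
    The inverse of 4 mod 7 is 2 (since 4·2 = 8 = 1·7 + 1), so t ≡ 2·2 = 4 ≡ 4 (mod 7).
    Then x = 45 + 88·4 = 397, valid modulo lcm(88, 7) = 616: x ≡ 397 (mod 616).
  Combine with x ≡ 2 (mod 3); new modulus lcm = 1848.
    Write x = 397 + 616·t and substitute into x ≡ 2 (mod 3): 616·t ≡ 2 − 397 = -395 (mod 3).
    Reduce coefficients mod 3: 1·t ≡ 1 (mod 3).
    So t ≡ 1 (mod 3).
    Then x = 397 + 616·1 = 1013, valid modulo lcm(616, 3) = 1848: x ≡ 1013 (mod 1848).
Verify against each original: 1013 mod 8 = 5, 1013 mod 11 = 1, 1013 mod 7 = 5, 1013 mod 3 = 2.

x ≡ 1013 (mod 1848).


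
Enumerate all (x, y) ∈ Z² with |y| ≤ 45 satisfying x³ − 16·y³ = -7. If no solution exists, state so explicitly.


The equation is x³ - 16y³ = -7. For fixed y, x³ = 16·y³ − 7, so a solution requires the RHS to be a perfect cube.
Strategy: iterate y from -45 to 45, compute RHS = 16·y³ − 7, and check whether it is a (positive or negative) perfect cube.
Check small values of y:
  y = 0: RHS = -7 is not a perfect cube.
  y = 1: RHS = 9 is not a perfect cube.
  y = -1: RHS = -23 is not a perfect cube.
  y = 2: RHS = 121 is not a perfect cube.
  y = -2: RHS = -135 is not a perfect cube.
  y = 3: RHS = 425 is not a perfect cube.
  y = -3: RHS = -439 is not a perfect cube.
Continuing the search up to |y| = 45 finds no solutions either.
No (x, y) in the scanned range satisfies the equation.

No integer solutions with |y| ≤ 45.


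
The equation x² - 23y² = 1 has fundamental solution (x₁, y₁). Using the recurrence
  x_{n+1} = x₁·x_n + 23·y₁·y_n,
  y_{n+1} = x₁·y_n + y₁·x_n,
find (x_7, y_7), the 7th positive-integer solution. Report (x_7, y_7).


Step 1: Find the fundamental solution (x₁, y₁) of x² - 23y² = 1.
  Expand √23 as a continued fraction. a₀ = ⌊√23⌋ = 4; iterate m_{k+1} = d_k·a_k − m_k, d_{k+1} = (23 − m_{k+1}²)/d_k, a_{k+1} = ⌊(a₀ + m_{k+1})/d_{k+1}⌋ (starting m₀ = 0, d₀ = 1), with convergents p_k = a_k·p_{k-1} + p_{k-2}, q_k = a_k·q_{k-1} + q_{k-2} (p₋₁ = 1, q₋₁ = 0):
  k = 0: a₀ = 4; p₀/q₀ = 4/1; p₀² − 23·q₀² = 16 − 23 = -7.
  k = 1: m = 4, d = 7, a = ⌊(4 + 4)/7⌋ = 1; p/q = (1·4 + 1)/(1·1 + 0) = 5/1; p² − 23·q² = 25 − 23 = 2.
  k = 2: m = 3, d = 2, a = ⌊(4 + 3)/2⌋ = 3; p/q = (3·5 + 4)/(3·1 + 1) = 19/4; p² − 23·q² = 361 − 368 = -7.
  k = 3: m = 3, d = 7, a = ⌊(4 + 3)/7⌋ = 1; p/q = (1·19 + 5)/(1·4 + 1) = 24/5; p² − 23·q² = 576 − 575 = 1.
  The first convergent with p² − 23·q² = 1 gives the fundamental solution (x₁, y₁) = (24, 5).
Step 2: Apply the recurrence (x_{n+1}, y_{n+1}) = (x₁x_n + 23y₁y_n, x₁y_n + y₁x_n) repeatedly.
  From (x_1, y_1) = (24, 5): x_2 = 24·24 + 23·5·5 = 1151; y_2 = 24·5 + 5·24 = 240.
  From (x_2, y_2) = (1151, 240): x_3 = 24·1151 + 23·5·240 = 55224; y_3 = 24·240 + 5·1151 = 11515.
  From (x_3, y_3) = (55224, 11515): x_4 = 24·55224 + 23·5·11515 = 2649601; y_4 = 24·11515 + 5·55224 = 552480.
  From (x_4, y_4) = (2649601, 552480): x_5 = 24·2649601 + 23·5·552480 = 127125624; y_5 = 24·552480 + 5·2649601 = 26507525.
  From (x_5, y_5) = (127125624, 26507525): x_6 = 24·127125624 + 23·5·26507525 = 6099380351; y_6 = 24·26507525 + 5·127125624 = 1271808720.
  From (x_6, y_6) = (6099380351, 1271808720): x_7 = 24·6099380351 + 23·5·1271808720 = 292643131224; y_7 = 24·1271808720 + 5·6099380351 = 61020311035.
Step 3: Verify x_7² - 23·y_7² = 85640002252587283738176 - 85640002252587283738175 = 1 (should be 1). ✓

(x_1, y_1) = (24, 5); (x_7, y_7) = (292643131224, 61020311035).


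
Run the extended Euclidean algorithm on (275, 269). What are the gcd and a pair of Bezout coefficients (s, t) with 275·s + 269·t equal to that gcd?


Euclidean algorithm on (275, 269) — divide until remainder is 0:
  275 = 1 · 269 + 6
  269 = 44 · 6 + 5
  6 = 1 · 5 + 1
  5 = 5 · 1 + 0
gcd(275, 269) = 1.
Track Bezout coefficients alongside the remainders: start with r₀ = 275 = a·1 + b·0 (s = 1, t = 0) and r₁ = 269 = a·0 + b·1 (s = 0, t = 1); each new remainder r_{k+1} = r_{k-1} − q_k·r_k inherits s_{k+1} = s_{k-1} − q_k·s_k, t_{k+1} = t_{k-1} − q_k·t_k, so r_k = a·s_k + b·t_k at every step:
  q = 1: r = 6, s = 1 − 1·0 = 1, t = 0 − 1·1 = -1  (check: 275·1 + 269·(-1) = 6)
  q = 44: r = 5, s = 0 − 44·1 = -44, t = 1 − 44·(-1) = 45  (check: 275·(-44) + 269·45 = 5)
  q = 1: r = 1, s = 1 − 1·(-44) = 45, t = -1 − 1·45 = -46  (check: 275·45 + 269·(-46) = 1)
The row with r = 1 (the gcd) gives the Bezout coefficients s = 45, t = -46.
Result: 275 · (45) + 269 · (-46) = 1.

gcd(275, 269) = 1; s = 45, t = -46 (check: 275·45 + 269·(-46) = 1).


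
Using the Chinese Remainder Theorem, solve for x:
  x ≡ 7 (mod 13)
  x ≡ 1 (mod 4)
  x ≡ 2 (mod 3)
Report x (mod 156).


Moduli 13, 4, 3 are pairwise coprime; by CRT there is a unique solution modulo M = 13 · 4 · 3 = 156.
Solve pairwise, accumulating the modulus:
  Start with x ≡ 7 (mod 13).
  Combine with x ≡ 1 (mod 4): since gcd(13, 4) = 1, we get a unique residue mod 52.
    Write x = 7 + 13·t and substitute into x ≡ 1 (mod 4): 13·t ≡ 1 − 7 = -6 (mod 4).
    Reduce coefficients mod 4: 1·t ≡ 2 (mod 4).
    So t ≡ 2 (mod 4).
    Then x = 7 + 13·2 = 33, valid modulo lcm(13, 4) = 52: x ≡ 33 (mod 52).
  Combine with x ≡ 2 (mod 3): since gcd(52, 3) = 1, we get a unique residue mod 156.
    Write x = 33 + 52·t and substitute into x ≡ 2 (mod 3): 52·t ≡ 2 − 33 = -31 (mod 3).
    Reduce coefficients mod 3: 1·t ≡ 2 (mod 3).
    So t ≡ 2 (mod 3).
    Then x = 33 + 52·2 = 137, valid modulo lcm(52, 3) = 156: x ≡ 137 (mod 156).
Verify: 137 mod 13 = 7 ✓, 137 mod 4 = 1 ✓, 137 mod 3 = 2 ✓.

x ≡ 137 (mod 156).


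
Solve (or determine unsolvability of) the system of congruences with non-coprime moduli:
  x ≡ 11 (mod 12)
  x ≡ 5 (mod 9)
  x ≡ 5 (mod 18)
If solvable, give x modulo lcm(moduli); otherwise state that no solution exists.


Moduli 12, 9, 18 are not pairwise coprime, so CRT works modulo lcm(m_i) when all pairwise compatibility conditions hold.
Pairwise compatibility: gcd(m_i, m_j) must divide a_i - a_j for every pair.
Merge one congruence at a time:
  Start: x ≡ 11 (mod 12).
  Combine with x ≡ 5 (mod 9): gcd(12, 9) = 3; 5 - 11 = -6, which IS divisible by 3, so compatible.
    Write x = 11 + 12·t and substitute into x ≡ 5 (mod 9): 12·t ≡ 5 − 11 = -6 (mod 9).
    Divide the congruence (and modulus) by g = 3: 4·t ≡ -2 (mod 3).
    Reduce coefficients mod 3: 1·t ≡ 1 (mod 3).
    So t ≡ 1 (mod 3).
    Then x = 11 + 12·1 = 23, valid modulo lcm(12, 9) = 36: x ≡ 23 (mod 36).
  Combine with x ≡ 5 (mod 18): gcd(36, 18) = 18; 5 - 23 = -18, which IS divisible by 18, so compatible.
    Write x = 23 + 36·t and substitute into x ≡ 5 (mod 18): 36·t ≡ 5 − 23 = -18 (mod 18).
    Divide the congruence (and modulus) by g = 18: 2·t ≡ -1 (mod 1).
    Modulo 1 every t works; take t = 0.
    Then x = 23 + 36·0 = 23, valid modulo lcm(36, 18) = 36: x ≡ 23 (mod 36).
Verify: 23 mod 12 = 11, 23 mod 9 = 5, 23 mod 18 = 5.

x ≡ 23 (mod 36).


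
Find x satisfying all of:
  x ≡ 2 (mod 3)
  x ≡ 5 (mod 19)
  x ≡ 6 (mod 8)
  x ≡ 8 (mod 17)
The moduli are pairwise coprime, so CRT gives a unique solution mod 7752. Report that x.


Product of moduli M = 3 · 19 · 8 · 17 = 7752.
Merge one congruence at a time:
  Start: x ≡ 2 (mod 3).
  Combine with x ≡ 5 (mod 19); new modulus lcm = 57.
    Write x = 2 + 3·t and substitute into x ≡ 5 (mod 19): 3·t ≡ 5 − 2 = 3 (mod 19).
    The inverse of 3 mod 19 is 13 (since 3·13 = 39 = 2·19 + 1), so t ≡ 13·3 = 39 ≡ 1 (mod 19).
    Then x = 2 + 3·1 = 5, valid modulo lcm(3, 19) = 57: x ≡ 5 (mod 57).
  Combine with x ≡ 6 (mod 8); new modulus lcm = 456.
    Write x = 5 + 57·t and substitute into x ≡ 6 (mod 8): 57·t ≡ 6 − 5 = 1 (mod 8).
    Reduce coefficients mod 8: 1·t ≡ 1 (mod 8).
    So t ≡ 1 (mod 8).
    Then x = 5 + 57·1 = 62, valid modulo lcm(57, 8) = 456: x ≡ 62 (mod 456).
  Combine with x ≡ 8 (mod 17); new modulus lcm = 7752.
    Write x = 62 + 456·t and substitute into x ≡ 8 (mod 17): 456·t ≡ 8 − 62 = -54 (mod 17).
    Reduce coefficients mod 17: 14·t ≡ 14 (mod 17).
    The inverse of 14 mod 17 is 11 (since 14·11 = 154 = 9·17 + 1), so t ≡ 11·14 = 154 ≡ 1 (mod 17).
    Then x = 62 + 456·1 = 518, valid modulo lcm(456, 17) = 7752: x ≡ 518 (mod 7752).
Verify against each original: 518 mod 3 = 2, 518 mod 19 = 5, 518 mod 8 = 6, 518 mod 17 = 8.

x ≡ 518 (mod 7752).


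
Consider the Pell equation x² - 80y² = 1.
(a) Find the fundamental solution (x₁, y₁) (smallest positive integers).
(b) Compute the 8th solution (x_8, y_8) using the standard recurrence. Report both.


Step 1: Find the fundamental solution (x₁, y₁) of x² - 80y² = 1.
  Expand √80 as a continued fraction. a₀ = ⌊√80⌋ = 8; iterate m_{k+1} = d_k·a_k − m_k, d_{k+1} = (80 − m_{k+1}²)/d_k, a_{k+1} = ⌊(a₀ + m_{k+1})/d_{k+1}⌋ (starting m₀ = 0, d₀ = 1), with convergents p_k = a_k·p_{k-1} + p_{k-2}, q_k = a_k·q_{k-1} + q_{k-2} (p₋₁ = 1, q₋₁ = 0):
  k = 0: a₀ = 8; p₀/q₀ = 8/1; p₀² − 80·q₀² = 64 − 80 = -16.
  k = 1: m = 8, d = 16, a = ⌊(8 + 8)/16⌋ = 1; p/q = (1·8 + 1)/(1·1 + 0) = 9/1; p² − 80·q² = 81 − 80 = 1.
  The first convergent with p² − 80·q² = 1 gives the fundamental solution (x₁, y₁) = (9, 1).
Step 2: Apply the recurrence (x_{n+1}, y_{n+1}) = (x₁x_n + 80y₁y_n, x₁y_n + y₁x_n) repeatedly.
  From (x_1, y_1) = (9, 1): x_2 = 9·9 + 80·1·1 = 161; y_2 = 9·1 + 1·9 = 18.
  From (x_2, y_2) = (161, 18): x_3 = 9·161 + 80·1·18 = 2889; y_3 = 9·18 + 1·161 = 323.
  From (x_3, y_3) = (2889, 323): x_4 = 9·2889 + 80·1·323 = 51841; y_4 = 9·323 + 1·2889 = 5796.
  From (x_4, y_4) = (51841, 5796): x_5 = 9·51841 + 80·1·5796 = 930249; y_5 = 9·5796 + 1·51841 = 104005.
  From (x_5, y_5) = (930249, 104005): x_6 = 9·930249 + 80·1·104005 = 16692641; y_6 = 9·104005 + 1·930249 = 1866294.
  From (x_6, y_6) = (16692641, 1866294): x_7 = 9·16692641 + 80·1·1866294 = 299537289; y_7 = 9·1866294 + 1·16692641 = 33489287.
  From (x_7, y_7) = (299537289, 33489287): x_8 = 9·299537289 + 80·1·33489287 = 5374978561; y_8 = 9·33489287 + 1·299537289 = 600940872.
Step 3: Verify x_8² - 80·y_8² = 28890394531209630721 - 28890394531209630720 = 1 (should be 1). ✓

(x_1, y_1) = (9, 1); (x_8, y_8) = (5374978561, 600940872).


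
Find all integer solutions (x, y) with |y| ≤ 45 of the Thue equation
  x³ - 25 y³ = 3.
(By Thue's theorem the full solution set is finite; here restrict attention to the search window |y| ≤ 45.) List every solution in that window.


The equation is x³ - 25y³ = 3. For fixed y, x³ = 25·y³ + 3, so a solution requires the RHS to be a perfect cube.
Strategy: iterate y from -45 to 45, compute RHS = 25·y³ + 3, and check whether it is a (positive or negative) perfect cube.
Check small values of y:
  y = 0: RHS = 3 is not a perfect cube.
  y = 1: RHS = 28 is not a perfect cube.
  y = -1: RHS = -22 is not a perfect cube.
  y = 2: RHS = 203 is not a perfect cube.
  y = -2: RHS = -197 is not a perfect cube.
  y = 3: RHS = 678 is not a perfect cube.
  y = -3: RHS = -672 is not a perfect cube.
Continuing the search up to |y| = 45 finds no solutions either.
No (x, y) in the scanned range satisfies the equation.

No integer solutions with |y| ≤ 45.


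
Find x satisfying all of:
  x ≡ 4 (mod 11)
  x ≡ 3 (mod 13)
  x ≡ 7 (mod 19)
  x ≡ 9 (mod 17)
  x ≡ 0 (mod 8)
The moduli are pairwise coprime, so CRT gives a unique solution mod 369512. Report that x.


Product of moduli M = 11 · 13 · 19 · 17 · 8 = 369512.
Merge one congruence at a time:
  Start: x ≡ 4 (mod 11).
  Combine with x ≡ 3 (mod 13); new modulus lcm = 143.
    Write x = 4 + 11·t and substitute into x ≡ 3 (mod 13): 11·t ≡ 3 − 4 = -1 (mod 13).
    Reduce coefficients mod 13: 11·t ≡ 12 (mod 13).
    The inverse of 11 mod 13 is 6 (since 11·6 = 66 = 5·13 + 1), so t ≡ 6·12 = 72 ≡ 7 (mod 13).
    Then x = 4 + 11·7 = 81, valid modulo lcm(11, 13) = 143: x ≡ 81 (mod 143).
  Combine with x ≡ 7 (mod 19); new modulus lcm = 2717.
    Write x = 81 + 143·t and substitute into x ≡ 7 (mod 19): 143·t ≡ 7 − 81 = -74 (mod 19).
    Reduce coefficients mod 19: 10·t ≡ 2 (mod 19).
    The inverse of 10 mod 19 is 2 (since 10·2 = 20 = 1·19 + 1), so t ≡ 2·2 = 4 ≡ 4 (mod 19).
    Then x = 81 + 143·4 = 653, valid modulo lcm(143, 19) = 2717: x ≡ 653 (mod 2717).
  Combine with x ≡ 9 (mod 17); new modulus lcm = 46189.
    Write x = 653 + 2717·t and substitute into x ≡ 9 (mod 17): 2717·t ≡ 9 − 653 = -644 (mod 17).
    Reduce coefficients mod 17: 14·t ≡ 2 (mod 17).
    The inverse of 14 mod 17 is 11 (since 14·11 = 154 = 9·17 + 1), so t ≡ 11·2 = 22 ≡ 5 (mod 17).
    Then x = 653 + 2717·5 = 14238, valid modulo lcm(2717, 17) = 46189: x ≡ 14238 (mod 46189).
  Combine with x ≡ 0 (mod 8); new modulus lcm = 369512.
    Write x = 14238 + 46189·t and substitute into x ≡ 0 (mod 8): 46189·t ≡ 0 − 14238 = -14238 (mod 8).
    Reduce coefficients mod 8: 5·t ≡ 2 (mod 8).
    The inverse of 5 mod 8 is 5 (since 5·5 = 25 = 3·8 + 1), so t ≡ 5·2 = 10 ≡ 2 (mod 8).
    Then x = 14238 + 46189·2 = 106616, valid modulo lcm(46189, 8) = 369512: x ≡ 106616 (mod 369512).
Verify against each original: 106616 mod 11 = 4, 106616 mod 13 = 3, 106616 mod 19 = 7, 106616 mod 17 = 9, 106616 mod 8 = 0.

x ≡ 106616 (mod 369512).


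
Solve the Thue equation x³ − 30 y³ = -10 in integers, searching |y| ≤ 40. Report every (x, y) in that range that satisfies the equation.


The equation is x³ - 30y³ = -10. For fixed y, x³ = 30·y³ − 10, so a solution requires the RHS to be a perfect cube.
Strategy: iterate y from -40 to 40, compute RHS = 30·y³ − 10, and check whether it is a (positive or negative) perfect cube.
Check small values of y:
  y = 0: RHS = -10 is not a perfect cube.
  y = 1: RHS = 20 is not a perfect cube.
  y = -1: RHS = -40 is not a perfect cube.
  y = 2: RHS = 230 is not a perfect cube.
  y = -2: RHS = -250 is not a perfect cube.
  y = 3: RHS = 800 is not a perfect cube.
  y = -3: RHS = -820 is not a perfect cube.
Continuing the search up to |y| = 40 finds no solutions either.
No (x, y) in the scanned range satisfies the equation.

No integer solutions with |y| ≤ 40.


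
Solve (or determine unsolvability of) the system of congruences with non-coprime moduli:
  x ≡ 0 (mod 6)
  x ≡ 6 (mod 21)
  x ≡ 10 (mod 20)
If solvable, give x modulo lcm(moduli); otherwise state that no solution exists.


Moduli 6, 21, 20 are not pairwise coprime, so CRT works modulo lcm(m_i) when all pairwise compatibility conditions hold.
Pairwise compatibility: gcd(m_i, m_j) must divide a_i - a_j for every pair.
Merge one congruence at a time:
  Start: x ≡ 0 (mod 6).
  Combine with x ≡ 6 (mod 21): gcd(6, 21) = 3; 6 - 0 = 6, which IS divisible by 3, so compatible.
    Write x = 0 + 6·t and substitute into x ≡ 6 (mod 21): 6·t ≡ 6 − 0 = 6 (mod 21).
    Divide the congruence (and modulus) by g = 3: 2·t ≡ 2 (mod 7).
    The inverse of 2 mod 7 is 4 (since 2·4 = 8 = 1·7 + 1), so t ≡ 4·2 = 8 ≡ 1 (mod 7).
    Then x = 0 + 6·1 = 6, valid modulo lcm(6, 21) = 42: x ≡ 6 (mod 42).
  Combine with x ≡ 10 (mod 20): gcd(42, 20) = 2; 10 - 6 = 4, which IS divisible by 2, so compatible.
    Write x = 6 + 42·t and substitute into x ≡ 10 (mod 20): 42·t ≡ 10 − 6 = 4 (mod 20).
    Divide the congruence (and modulus) by g = 2: 21·t ≡ 2 (mod 10).
    Reduce coefficients mod 10: 1·t ≡ 2 (mod 10).
    So t ≡ 2 (mod 10).
    Then x = 6 + 42·2 = 90, valid modulo lcm(42, 20) = 420: x ≡ 90 (mod 420).
Verify: 90 mod 6 = 0, 90 mod 21 = 6, 90 mod 20 = 10.

x ≡ 90 (mod 420).


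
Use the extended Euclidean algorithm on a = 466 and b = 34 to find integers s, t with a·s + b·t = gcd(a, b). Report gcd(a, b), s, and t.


Euclidean algorithm on (466, 34) — divide until remainder is 0:
  466 = 13 · 34 + 24
  34 = 1 · 24 + 10
  24 = 2 · 10 + 4
  10 = 2 · 4 + 2
  4 = 2 · 2 + 0
gcd(466, 34) = 2.
Track Bezout coefficients alongside the remainders: start with r₀ = 466 = a·1 + b·0 (s = 1, t = 0) and r₁ = 34 = a·0 + b·1 (s = 0, t = 1); each new remainder r_{k+1} = r_{k-1} − q_k·r_k inherits s_{k+1} = s_{k-1} − q_k·s_k, t_{k+1} = t_{k-1} − q_k·t_k, so r_k = a·s_k + b·t_k at every step:
  q = 13: r = 24, s = 1 − 13·0 = 1, t = 0 − 13·1 = -13  (check: 466·1 + 34·(-13) = 24)
  q = 1: r = 10, s = 0 − 1·1 = -1, t = 1 − 1·(-13) = 14  (check: 466·(-1) + 34·14 = 10)
  q = 2: r = 4, s = 1 − 2·(-1) = 3, t = -13 − 2·14 = -41  (check: 466·3 + 34·(-41) = 4)
  q = 2: r = 2, s = -1 − 2·3 = -7, t = 14 − 2·(-41) = 96  (check: 466·(-7) + 34·96 = 2)
The row with r = 2 (the gcd) gives the Bezout coefficients s = -7, t = 96.
Result: 466 · (-7) + 34 · (96) = 2.

gcd(466, 34) = 2; s = -7, t = 96 (check: 466·(-7) + 34·96 = 2).


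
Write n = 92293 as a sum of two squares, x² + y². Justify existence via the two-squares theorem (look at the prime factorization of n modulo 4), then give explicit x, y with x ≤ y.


Step 1: Factor n = 92293 = 17 · 61 · 89.
Step 2: Check the mod-4 condition on each prime factor: 17 ≡ 1 (mod 4), exponent 1; 61 ≡ 1 (mod 4), exponent 1; 89 ≡ 1 (mod 4), exponent 1.
All primes ≡ 3 (mod 4) appear to even exponent (or don't appear), so by the two-squares theorem n IS expressible as a sum of two squares.
Step 3: Build a representation. Here n = 17 · 61 · 89 is a product of primes ≡ 1 (mod 4). Each prime p ≡ 1 (mod 4) is itself a sum of two squares; find a² by testing p − a² for a perfect square:
  17: 17 − 1² = 16 = 4² ⇒ 17 = 1² + 4².
  61: 61 − 1² = 60, 61 − 2² = 57, 61 − 3² = 52, 61 − 4² = 45, 61 − 5² = 36 = 6² ⇒ 61 = 5² + 6².
  89: 89 − 1² = 88, 89 − 2² = 85, 89 − 3² = 80, 89 − 4² = 73, 89 − 5² = 64 = 8² ⇒ 89 = 5² + 8².
  Combine using the Brahmagupta–Fibonacci identity (a² + b²)(c² + d²) = (ac − bd)² + (ad + bc)² = (ac + bd)² + (ad − bc)²:
  17 · 61 = 1037: from (1² + 4²)(5² + 6²), take (1·5 − 4·6, 1·6 + 4·5) = (5 − 24, 6 + 20) = (-19, 26); dropping signs (only squares matter) gives (19, 26); check 19² + 26² = 361 + 676 = 1037 ✓.
  1037 · 89 = 92293: from (19² + 26²)(5² + 8²), take (19·5 − 26·8, 19·8 + 26·5) = (95 − 208, 152 + 130) = (-113, 282); dropping signs (only squares matter) gives (113, 282); check 113² + 282² = 12769 + 79524 = 92293 ✓.
Step 4: Order so x ≤ y and verify: 113² + 282² = 12769 + 79524 = 92293 = n. ✓

n = 92293 = 113² + 282² (one valid representation with x ≤ y).
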